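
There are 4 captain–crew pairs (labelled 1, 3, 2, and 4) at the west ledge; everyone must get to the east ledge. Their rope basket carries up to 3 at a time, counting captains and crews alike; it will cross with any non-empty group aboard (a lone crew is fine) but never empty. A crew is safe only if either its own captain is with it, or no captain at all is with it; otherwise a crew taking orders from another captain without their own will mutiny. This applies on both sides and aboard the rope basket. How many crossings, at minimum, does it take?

Counting alone: each trip to the east ledge takes at most 3 across and each return brings at least 1 back, so after t trips out (and t−1 returns) at most 3t − (t−1) of the 8 are across; that first reaches 8 at t = 4, so at least 7 crossings are needed.
The safety rule pushes this higher. Following every safe sequence of crossings, the most of the 8 that can be at the east ledge as the rope basket arrives there on crossing 7 is 7 — never all 8.
So no plan with fewer than 9 crossings exists, and this one achieves 9:
1. captain 1 and crew 1 cross → the east ledge.
2. captain 1 crosses ← the west ledge.
3. captain 1, captain 3, and crew 3 cross → the east ledge.
4. captain 1 and crew 1 cross ← the west ledge.
5. captain 1, captain 2, and captain 4 cross → the east ledge.
6. crew 3 crosses ← the west ledge.
7. crew 1 and crew 3 cross → the east ledge.
8. crew 1 crosses ← the west ledge.
9. crew 1, crew 2, and crew 4 cross → the east ledge.

9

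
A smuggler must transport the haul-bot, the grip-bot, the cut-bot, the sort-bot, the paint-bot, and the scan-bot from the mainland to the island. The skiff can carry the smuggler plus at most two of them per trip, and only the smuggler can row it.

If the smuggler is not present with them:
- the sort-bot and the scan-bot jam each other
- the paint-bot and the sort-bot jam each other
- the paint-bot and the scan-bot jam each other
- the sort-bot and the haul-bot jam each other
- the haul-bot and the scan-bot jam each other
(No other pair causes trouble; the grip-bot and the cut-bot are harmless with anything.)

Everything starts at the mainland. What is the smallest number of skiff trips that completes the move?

Counting alone: the smuggler can take at most 2 across per trip to the island, so moving all 6 needs at least 3 loaded trips out, with a return between consecutive ones — at least 5 crossings.
The safety rule pushes this higher. Following every safe sequence of crossings, the most of the 6 that can be at the island as the skiff arrives there on crossings 5, 7 is 4, 5 respectively — never all 6.
So no plan with fewer than 9 crossings exists, and this one achieves 9:
1. Smuggler goes to the island with the scan-bot and the sort-bot.  [the mainland: the cut-bot, the grip-bot, the haul-bot, the paint-bot | the island: the scan-bot, the sort-bot]
2. Smuggler goes back to the mainland with the sort-bot.  [the mainland: the cut-bot, the grip-bot, the haul-bot, the paint-bot, the sort-bot | the island: the scan-bot]
3. Smuggler goes to the island with the haul-bot and the paint-bot.  [the mainland: the cut-bot, the grip-bot, the sort-bot | the island: the haul-bot, the paint-bot, the scan-bot]
4. Smuggler goes back to the mainland with the scan-bot.  [the mainland: the cut-bot, the grip-bot, the scan-bot, the sort-bot | the island: the haul-bot, the paint-bot]
5. Smuggler goes to the island with the grip-bot and the sort-bot.  [the mainland: the cut-bot, the scan-bot | the island: the grip-bot, the haul-bot, the paint-bot, the sort-bot]
6. Smuggler goes back to the mainland with the sort-bot.  [the mainland: the cut-bot, the scan-bot, the sort-bot | the island: the grip-bot, the haul-bot, the paint-bot]
7. Smuggler goes to the island with the cut-bot and the sort-bot.  [the mainland: the scan-bot | the island: the cut-bot, the grip-bot, the haul-bot, the paint-bot, the sort-bot]
8. Smuggler goes back to the mainland with the sort-bot.  [the mainland: the scan-bot, the sort-bot | the island: the cut-bot, the grip-bot, the haul-bot, the paint-bot]
9. Smuggler goes to the island with the scan-bot and the sort-bot.  [the mainland: — | the island: the cut-bot, the grip-bot, the haul-bot, the paint-bot, the scan-bot, the sort-bot]

9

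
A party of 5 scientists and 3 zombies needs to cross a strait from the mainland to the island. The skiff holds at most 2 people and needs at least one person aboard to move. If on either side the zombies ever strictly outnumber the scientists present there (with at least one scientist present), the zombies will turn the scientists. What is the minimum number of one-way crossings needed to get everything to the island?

Counting alone: each trip to the island takes at most 2 across and each return brings at least 1 back, so after t trips out (and t−1 returns) at most 2t − (t−1) of the 8 are across; that first reaches 8 at t = 7, so at least 13 crossings are needed.
The plan below uses exactly 13 crossings, so it is optimal:
1. 2 zombies → the island.  (the mainland: 5S 1Z; the island: 0S 2Z)
2. 1 zombie ← the mainland.  (the mainland: 5S 2Z; the island: 0S 1Z)
3. 2 zombies → the island.  (the mainland: 5S 0Z; the island: 0S 3Z)
4. 1 zombie ← the mainland.  (the mainland: 5S 1Z; the island: 0S 2Z)
5. 2 scientists → the island.  (the mainland: 3S 1Z; the island: 2S 2Z)
6. 1 zombie ← the mainland.  (the mainland: 3S 2Z; the island: 2S 1Z)
7. 1 scientist and 1 zombie → the island.  (the mainland: 2S 1Z; the island: 3S 2Z)
8. 1 zombie ← the mainland.  (the mainland: 2S 2Z; the island: 3S 1Z)
9. 2 zombies → the island.  (the mainland: 2S 0Z; the island: 3S 3Z)
10. 1 zombie ← the mainland.  (the mainland: 2S 1Z; the island: 3S 2Z)
11. 1 scientist and 1 zombie → the island.  (the mainland: 1S 0Z; the island: 4S 3Z)
12. 1 zombie ← the mainland.  (the mainland: 1S 1Z; the island: 4S 2Z)
13. 1 scientist and 1 zombie → the island.  (the mainland: 0S 0Z; the island: 5S 3Z)

13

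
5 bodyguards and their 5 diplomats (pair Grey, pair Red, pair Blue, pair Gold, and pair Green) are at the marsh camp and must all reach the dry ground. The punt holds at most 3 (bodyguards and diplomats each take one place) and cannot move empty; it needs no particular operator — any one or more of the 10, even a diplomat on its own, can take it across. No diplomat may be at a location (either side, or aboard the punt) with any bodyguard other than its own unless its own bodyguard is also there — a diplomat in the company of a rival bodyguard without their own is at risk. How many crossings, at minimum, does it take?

11

Counting alone: each trip to the dry ground takes at most 3 across and each return brings at least 1 back, so after t trips out (and t−1 returns) at most 3t − (t−1) of the 10 are across; that first reaches 10 at t = 5, so at least 9 crossings are needed.
The safety rule pushes this higher. Following every safe sequence of crossings, the most of the 10 that can be at the dry ground as the punt arrives there on crossing 9 is 9 — never all 10.
So no plan with fewer than 11 crossings exists, and this one achieves 11:
1. bodyguard Grey and diplomat Grey cross → the dry ground.
2. bodyguard Grey crosses ← the marsh camp.
3. diplomat Blue, diplomat Gold, and diplomat Red cross → the dry ground.
4. diplomat Grey crosses ← the marsh camp.
5. bodyguard Blue, bodyguard Gold, and bodyguard Red cross → the dry ground.
6. bodyguard Red and diplomat Red cross ← the marsh camp.
7. bodyguard Green, bodyguard Grey, and bodyguard Red cross → the dry ground.
8. diplomat Blue crosses ← the marsh camp.
9. diplomat Grey and diplomat Red cross → the dry ground.
10. diplomat Grey crosses ← the marsh camp.
11. diplomat Blue, diplomat Green, and diplomat Grey cross → the dry ground.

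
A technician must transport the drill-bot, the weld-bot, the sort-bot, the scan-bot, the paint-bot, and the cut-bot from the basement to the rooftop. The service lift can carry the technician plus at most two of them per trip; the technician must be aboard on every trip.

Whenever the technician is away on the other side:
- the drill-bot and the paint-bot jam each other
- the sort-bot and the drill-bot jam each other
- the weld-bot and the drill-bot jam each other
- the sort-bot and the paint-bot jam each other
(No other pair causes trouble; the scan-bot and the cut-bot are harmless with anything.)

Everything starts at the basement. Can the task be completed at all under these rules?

Yes

1. Technician goes to the rooftop with the drill-bot and the sort-bot.  [the basement: the cut-bot, the paint-bot, the scan-bot, the weld-bot | the rooftop: the drill-bot, the sort-bot]
2. Technician goes back to the basement with the drill-bot.  [the basement: the cut-bot, the drill-bot, the paint-bot, the scan-bot, the weld-bot | the rooftop: the sort-bot]
3. Technician goes to the rooftop with the drill-bot and the weld-bot.  [the basement: the cut-bot, the paint-bot, the scan-bot | the rooftop: the drill-bot, the sort-bot, the weld-bot]
4. Technician goes back to the basement with the drill-bot.  [the basement: the cut-bot, the drill-bot, the paint-bot, the scan-bot | the rooftop: the sort-bot, the weld-bot]
5. Technician goes to the rooftop with the drill-bot and the scan-bot.  [the basement: the cut-bot, the paint-bot | the rooftop: the drill-bot, the scan-bot, the sort-bot, the weld-bot]
6. Technician goes back to the basement with the drill-bot.  [the basement: the cut-bot, the drill-bot, the paint-bot | the rooftop: the scan-bot, the sort-bot, the weld-bot]
7. Technician goes to the rooftop with the cut-bot and the drill-bot.  [the basement: the paint-bot | the rooftop: the cut-bot, the drill-bot, the scan-bot, the sort-bot, the weld-bot]
8. Technician goes back to the basement with the drill-bot.  [the basement: the drill-bot, the paint-bot | the rooftop: the cut-bot, the scan-bot, the sort-bot, the weld-bot]
9. Technician goes to the rooftop with the drill-bot and the paint-bot.  [the basement: — | the rooftop: the cut-bot, the drill-bot, the paint-bot, the scan-bot, the sort-bot, the weld-bot]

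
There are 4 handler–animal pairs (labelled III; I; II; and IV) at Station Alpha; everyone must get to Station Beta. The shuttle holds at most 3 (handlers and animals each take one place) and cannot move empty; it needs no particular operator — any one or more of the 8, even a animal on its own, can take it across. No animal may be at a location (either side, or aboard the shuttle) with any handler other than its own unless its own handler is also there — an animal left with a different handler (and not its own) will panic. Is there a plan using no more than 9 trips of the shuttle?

Yes — this plan uses 9 crossings (≤ 9):
1. animal III and handler III cross → Station Beta.
2. handler III crosses ← Station Alpha.
3. animal I, handler I, and handler III cross → Station Beta.
4. animal III and handler III cross ← Station Alpha.
5. handler II, handler III, and handler IV cross → Station Beta.
6. animal I crosses ← Station Alpha.
7. animal I and animal III cross → Station Beta.
8. animal III crosses ← Station Alpha.
9. animal II, animal III, and animal IV cross → Station Beta.

Yes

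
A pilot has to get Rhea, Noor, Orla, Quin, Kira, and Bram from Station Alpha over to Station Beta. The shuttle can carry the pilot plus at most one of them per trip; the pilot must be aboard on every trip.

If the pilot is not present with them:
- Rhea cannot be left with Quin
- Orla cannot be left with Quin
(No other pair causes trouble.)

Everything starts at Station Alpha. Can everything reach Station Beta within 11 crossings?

Counting alone: the pilot can take at most 1 across per trip to Station Beta, so moving all 6 needs at least 6 loaded trips out, with a return between consecutive ones — at least 11 crossings.
The safety rule pushes this higher. Following every safe sequence of crossings, the most of the 6 that can be at Station Beta as the shuttle arrives there on crossing 11 is 5 — never all 6.
So the move cannot be finished within 11 crossings. (The shortest complete plan takes 13:)
1. Pilot goes to Station Beta with Quin.
2. Pilot goes back to Station Alpha alone.
3. Pilot goes to Station Beta with Rhea.
4. Pilot goes back to Station Alpha with Quin.
5. Pilot goes to Station Beta with Orla.
6. Pilot goes back to Station Alpha alone.
7. Pilot goes to Station Beta with Noor.
8. Pilot goes back to Station Alpha alone.
9. Pilot goes to Station Beta with Kira.
10. Pilot goes back to Station Alpha alone.
11. Pilot goes to Station Beta with Bram.
12. Pilot goes back to Station Alpha alone.
13. Pilot goes to Station Beta with Quin.

No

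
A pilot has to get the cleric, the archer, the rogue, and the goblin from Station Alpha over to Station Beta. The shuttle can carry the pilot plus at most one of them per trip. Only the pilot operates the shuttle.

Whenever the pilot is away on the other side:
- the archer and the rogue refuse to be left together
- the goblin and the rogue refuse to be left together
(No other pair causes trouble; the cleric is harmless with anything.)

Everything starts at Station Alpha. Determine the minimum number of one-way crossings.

Counting alone: the pilot can take at most 1 across per trip to Station Beta, so moving all 4 needs at least 4 loaded trips out, with a return between consecutive ones — at least 7 crossings.
The safety rule pushes this higher. Following every safe sequence of crossings, the most of the 4 that can be at Station Beta as the shuttle arrives there on crossing 7 is 3 — never all 4.
So no plan with fewer than 9 crossings exists, and this one achieves 9:
1. Pilot goes to Station Beta with the rogue.  [Station Alpha: the archer, the cleric, the goblin | Station Beta: the rogue]
2. Pilot goes back to Station Alpha alone.  [Station Alpha: the archer, the cleric, the goblin | Station Beta: the rogue]
3. Pilot goes to Station Beta with the cleric.  [Station Alpha: the archer, the goblin | Station Beta: the cleric, the rogue]
4. Pilot goes back to Station Alpha alone.  [Station Alpha: the archer, the goblin | Station Beta: the cleric, the rogue]
5. Pilot goes to Station Beta with the archer.  [Station Alpha: the goblin | Station Beta: the archer, the cleric, the rogue]
6. Pilot goes back to Station Alpha with the rogue.  [Station Alpha: the goblin, the rogue | Station Beta: the archer, the cleric]
7. Pilot goes to Station Beta with the goblin.  [Station Alpha: the rogue | Station Beta: the archer, the cleric, the goblin]
8. Pilot goes back to Station Alpha alone.  [Station Alpha: the rogue | Station Beta: the archer, the cleric, the goblin]
9. Pilot goes to Station Beta with the rogue.  [Station Alpha: — | Station Beta: the archer, the cleric, the goblin, the rogue]

9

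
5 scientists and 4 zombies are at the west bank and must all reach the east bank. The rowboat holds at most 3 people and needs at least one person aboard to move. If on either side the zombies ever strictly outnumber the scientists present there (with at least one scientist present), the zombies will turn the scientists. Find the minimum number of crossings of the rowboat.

Counting alone: each trip to the east bank takes at most 3 across and each return brings at least 1 back, so after t trips out (and t−1 returns) at most 3t − (t−1) of the 9 are across; that first reaches 9 at t = 4, so at least 7 crossings are needed.
The plan below uses exactly 7 crossings, so it is optimal:
1. 3 zombies → the east bank.  (the west bank: 5S 1Z; the east bank: 0S 3Z)
2. 1 zombie ← the west bank.  (the west bank: 5S 2Z; the east bank: 0S 2Z)
3. 3 scientists → the east bank.  (the west bank: 2S 2Z; the east bank: 3S 2Z)
4. 1 scientist ← the west bank.  (the west bank: 3S 2Z; the east bank: 2S 2Z)
5. 2 scientists and 1 zombie → the east bank.  (the west bank: 1S 1Z; the east bank: 4S 3Z)
6. 1 scientist ← the west bank.  (the west bank: 2S 1Z; the east bank: 3S 3Z)
7. 2 scientists and 1 zombie → the east bank.  (the west bank: 0S 0Z; the east bank: 5S 4Z)

7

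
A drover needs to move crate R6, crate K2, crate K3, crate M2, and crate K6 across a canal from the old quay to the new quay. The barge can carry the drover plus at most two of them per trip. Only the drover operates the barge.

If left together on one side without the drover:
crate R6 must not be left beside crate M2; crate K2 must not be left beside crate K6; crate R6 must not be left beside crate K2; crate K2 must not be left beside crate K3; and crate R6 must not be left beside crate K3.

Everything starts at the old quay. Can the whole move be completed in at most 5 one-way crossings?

Counting alone: the drover can take at most 2 across per trip to the new quay, so moving all 5 needs at least 3 loaded trips out, with a return between consecutive ones — at least 5 crossings.
The safety rule pushes this higher. Following every safe sequence of crossings, the most of the 5 that can be at the new quay as the barge arrives there on crossing 5 is 4 — never all 5.
So the move cannot be finished within 5 crossings. (The shortest complete plan takes 7:)
1. Drover goes to the new quay with crate K2 and crate R6.  [the old quay: crate K3, crate K6, crate M2 | the new quay: crate K2, crate R6]
2. Drover goes back to the old quay with crate R6.  [the old quay: crate K3, crate K6, crate M2, crate R6 | the new quay: crate K2]
3. Drover goes to the new quay with crate M2 and crate R6.  [the old quay: crate K3, crate K6 | the new quay: crate K2, crate M2, crate R6]
4. Drover goes back to the old quay with crate R6.  [the old quay: crate K3, crate K6, crate R6 | the new quay: crate K2, crate M2]
5. Drover goes to the new quay with crate K3 and crate K6.  [the old quay: crate R6 | the new quay: crate K2, crate K3, crate K6, crate M2]
6. Drover goes back to the old quay with crate K2.  [the old quay: crate K2, crate R6 | the new quay: crate K3, crate K6, crate M2]
7. Drover goes to the new quay with crate K2 and crate R6.  [the old quay: — | the new quay: crate K2, crate K3, crate K6, crate M2, crate R6]

No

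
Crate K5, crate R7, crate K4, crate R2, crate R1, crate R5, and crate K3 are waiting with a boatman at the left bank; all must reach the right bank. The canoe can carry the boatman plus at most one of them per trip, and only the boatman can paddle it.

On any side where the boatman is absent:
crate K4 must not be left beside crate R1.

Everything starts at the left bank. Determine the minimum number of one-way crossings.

Counting alone: the boatman can take at most 1 across per trip to the right bank, so moving all 7 needs at least 7 loaded trips out, with a return between consecutive ones — at least 13 crossings.
The plan below uses exactly 13 crossings, so it is optimal:
1. Boatman goes to the right bank with crate K4.
2. Boatman goes back to the left bank alone.
3. Boatman goes to the right bank with crate K5.
4. Boatman goes back to the left bank alone.
5. Boatman goes to the right bank with crate R7.
6. Boatman goes back to the left bank alone.
7. Boatman goes to the right bank with crate R2.
8. Boatman goes back to the left bank alone.
9. Boatman goes to the right bank with crate R5.
10. Boatman goes back to the left bank alone.
11. Boatman goes to the right bank with crate K3.
12. Boatman goes back to the left bank alone.
13. Boatman goes to the right bank with crate R1.

13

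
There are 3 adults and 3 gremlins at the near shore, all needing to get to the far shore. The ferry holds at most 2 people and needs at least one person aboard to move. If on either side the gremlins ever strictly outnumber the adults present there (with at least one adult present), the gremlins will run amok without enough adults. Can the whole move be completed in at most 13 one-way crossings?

Yes

Yes — this plan uses 11 crossings (≤ 13):
1. 2 gremlins → the far shore.  (the near shore: 3A 1G; the far shore: 0A 2G)
2. 1 gremlin ← the near shore.  (the near shore: 3A 2G; the far shore: 0A 1G)
3. 2 gremlins → the far shore.  (the near shore: 3A 0G; the far shore: 0A 3G)
4. 1 gremlin ← the near shore.  (the near shore: 3A 1G; the far shore: 0A 2G)
5. 2 adults → the far shore.  (the near shore: 1A 1G; the far shore: 2A 2G)
6. 1 adult and 1 gremlin ← the near shore.  (the near shore: 2A 2G; the far shore: 1A 1G)
7. 2 adults → the far shore.  (the near shore: 0A 2G; the far shore: 3A 1G)
8. 1 gremlin ← the near shore.  (the near shore: 0A 3G; the far shore: 3A 0G)
9. 2 gremlins → the far shore.  (the near shore: 0A 1G; the far shore: 3A 2G)
10. 1 gremlin ← the near shore.  (the near shore: 0A 2G; the far shore: 3A 1G)
11. 2 gremlins → the far shore.  (the near shore: 0A 0G; the far shore: 3A 3G)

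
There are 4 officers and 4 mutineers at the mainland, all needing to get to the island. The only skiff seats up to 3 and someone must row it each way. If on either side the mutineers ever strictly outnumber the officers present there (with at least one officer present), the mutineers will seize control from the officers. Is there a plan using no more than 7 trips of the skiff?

Counting alone: each trip to the island takes at most 3 across and each return brings at least 1 back, so after t trips out (and t−1 returns) at most 3t − (t−1) of the 8 are across; that first reaches 8 at t = 4, so at least 7 crossings are needed.
The safety rule pushes this higher. Following every safe sequence of crossings, the most of the 8 that can be at the island as the skiff arrives there on crossing 7 is 7 — never all 8.
So the move cannot be finished within 7 crossings. (The shortest complete plan takes 9:)
1. 2 mutineers → the island.  (the mainland: 4O 2M; the island: 0O 2M)
2. 1 mutineer ← the mainland.  (the mainland: 4O 3M; the island: 0O 1M)
3. 3 mutineers → the island.  (the mainland: 4O 0M; the island: 0O 4M)
4. 1 mutineer ← the mainland.  (the mainland: 4O 1M; the island: 0O 3M)
5. 3 officers → the island.  (the mainland: 1O 1M; the island: 3O 3M)
6. 1 officer and 1 mutineer ← the mainland.  (the mainland: 2O 2M; the island: 2O 2M)
7. 2 officers → the island.  (the mainland: 0O 2M; the island: 4O 2M)
8. 1 mutineer ← the mainland.  (the mainland: 0O 3M; the island: 4O 1M)
9. 3 mutineers → the island.  (the mainland: 0O 0M; the island: 4O 4M)

No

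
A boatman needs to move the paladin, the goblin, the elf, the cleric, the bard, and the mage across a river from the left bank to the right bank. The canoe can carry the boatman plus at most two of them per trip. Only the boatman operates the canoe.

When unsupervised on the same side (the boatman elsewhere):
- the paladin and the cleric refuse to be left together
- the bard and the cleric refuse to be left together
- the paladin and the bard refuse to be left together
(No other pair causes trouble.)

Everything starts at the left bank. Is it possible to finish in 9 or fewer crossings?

Yes

Yes — this plan uses 9 crossings (≤ 9):
1. Boatman goes to the right bank with the cleric and the paladin.  [the left bank: the bard, the elf, the goblin, the mage | the right bank: the cleric, the paladin]
2. Boatman goes back to the left bank with the paladin.  [the left bank: the bard, the elf, the goblin, the mage, the paladin | the right bank: the cleric]
3. Boatman goes to the right bank with the goblin and the paladin.  [the left bank: the bard, the elf, the mage | the right bank: the cleric, the goblin, the paladin]
4. Boatman goes back to the left bank with the paladin.  [the left bank: the bard, the elf, the mage, the paladin | the right bank: the cleric, the goblin]
5. Boatman goes to the right bank with the elf and the paladin.  [the left bank: the bard, the mage | the right bank: the cleric, the elf, the goblin, the paladin]
6. Boatman goes back to the left bank with the paladin.  [the left bank: the bard, the mage, the paladin | the right bank: the cleric, the elf, the goblin]
7. Boatman goes to the right bank with the mage and the paladin.  [the left bank: the bard | the right bank: the cleric, the elf, the goblin, the mage, the paladin]
8. Boatman goes back to the left bank with the paladin.  [the left bank: the bard, the paladin | the right bank: the cleric, the elf, the goblin, the mage]
9. Boatman goes to the right bank with the bard and the paladin.  [the left bank: — | the right bank: the bard, the cleric, the elf, the goblin, the mage, the paladin]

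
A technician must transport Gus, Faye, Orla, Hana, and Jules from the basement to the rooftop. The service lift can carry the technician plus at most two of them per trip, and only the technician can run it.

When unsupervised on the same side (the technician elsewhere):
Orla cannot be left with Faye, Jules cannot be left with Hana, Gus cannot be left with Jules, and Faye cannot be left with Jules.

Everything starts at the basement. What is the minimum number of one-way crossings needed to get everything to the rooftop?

5

Counting alone: the technician can take at most 2 across per trip to the rooftop, so moving all 5 needs at least 3 loaded trips out, with a return between consecutive ones — at least 5 crossings.
The plan below uses exactly 5 crossings, so it is optimal:
1. Technician goes to the rooftop with Faye and Jules.  [the basement: Gus, Hana, Orla | the rooftop: Faye, Jules]
2. Technician goes back to the basement with Jules.  [the basement: Gus, Hana, Jules, Orla | the rooftop: Faye]
3. Technician goes to the rooftop with Gus and Hana.  [the basement: Jules, Orla | the rooftop: Faye, Gus, Hana]
4. Technician goes back to the basement alone.  [the basement: Jules, Orla | the rooftop: Faye, Gus, Hana]
5. Technician goes to the rooftop with Jules and Orla.  [the basement: — | the rooftop: Faye, Gus, Hana, Jules, Orla]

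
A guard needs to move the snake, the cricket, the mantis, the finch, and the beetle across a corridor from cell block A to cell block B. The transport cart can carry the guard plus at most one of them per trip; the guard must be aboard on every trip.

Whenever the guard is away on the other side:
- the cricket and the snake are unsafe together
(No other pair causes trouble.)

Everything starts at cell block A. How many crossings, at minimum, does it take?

Counting alone: the guard can take at most 1 across per trip to cell block B, so moving all 5 needs at least 5 loaded trips out, with a return between consecutive ones — at least 9 crossings.
The plan below uses exactly 9 crossings, so it is optimal:
1. Guard goes to cell block B with the snake.  [cell block A: the beetle, the cricket, the finch, the mantis | cell block B: the snake]
2. Guard goes back to cell block A alone.  [cell block A: the beetle, the cricket, the finch, the mantis | cell block B: the snake]
3. Guard goes to cell block B with the mantis.  [cell block A: the beetle, the cricket, the finch | cell block B: the mantis, the snake]
4. Guard goes back to cell block A alone.  [cell block A: the beetle, the cricket, the finch | cell block B: the mantis, the snake]
5. Guard goes to cell block B with the finch.  [cell block A: the beetle, the cricket | cell block B: the finch, the mantis, the snake]
6. Guard goes back to cell block A alone.  [cell block A: the beetle, the cricket | cell block B: the finch, the mantis, the snake]
7. Guard goes to cell block B with the beetle.  [cell block A: the cricket | cell block B: the beetle, the finch, the mantis, the snake]
8. Guard goes back to cell block A alone.  [cell block A: the cricket | cell block B: the beetle, the finch, the mantis, the snake]
9. Guard goes to cell block B with the cricket.  [cell block A: — | cell block B: the beetle, the cricket, the finch, the mantis, the snake]

9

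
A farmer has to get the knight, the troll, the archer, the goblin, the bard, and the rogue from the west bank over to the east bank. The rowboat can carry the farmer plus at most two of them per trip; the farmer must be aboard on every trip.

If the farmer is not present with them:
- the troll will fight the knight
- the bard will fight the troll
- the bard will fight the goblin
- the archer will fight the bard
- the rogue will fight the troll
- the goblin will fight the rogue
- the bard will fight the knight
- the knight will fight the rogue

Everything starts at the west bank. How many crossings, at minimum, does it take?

Whatever the first load, the items left behind include a forbidden pair without the farmer. No opening move is safe, so no plan exists.

impossible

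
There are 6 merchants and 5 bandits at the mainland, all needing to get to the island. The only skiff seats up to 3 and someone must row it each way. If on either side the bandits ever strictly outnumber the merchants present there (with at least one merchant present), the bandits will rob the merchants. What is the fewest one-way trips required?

9

Counting alone: each trip to the island takes at most 3 across and each return brings at least 1 back, so after t trips out (and t−1 returns) at most 3t − (t−1) of the 11 are across; that first reaches 11 at t = 5, so at least 9 crossings are needed.
The plan below uses exactly 9 crossings, so it is optimal:
1. 3 bandits → the island.  (the mainland: 6M 2B; the island: 0M 3B)
2. 1 bandit ← the mainland.  (the mainland: 6M 3B; the island: 0M 2B)
3. 3 merchants → the island.  (the mainland: 3M 3B; the island: 3M 2B)
4. 1 merchant ← the mainland.  (the mainland: 4M 3B; the island: 2M 2B)
5. 2 merchants and 1 bandit → the island.  (the mainland: 2M 2B; the island: 4M 3B)
6. 1 merchant ← the mainland.  (the mainland: 3M 2B; the island: 3M 3B)
7. 2 merchants and 1 bandit → the island.  (the mainland: 1M 1B; the island: 5M 4B)
8. 1 merchant ← the mainland.  (the mainland: 2M 1B; the island: 4M 4B)
9. 2 merchants and 1 bandit → the island.  (the mainland: 0M 0B; the island: 6M 5B)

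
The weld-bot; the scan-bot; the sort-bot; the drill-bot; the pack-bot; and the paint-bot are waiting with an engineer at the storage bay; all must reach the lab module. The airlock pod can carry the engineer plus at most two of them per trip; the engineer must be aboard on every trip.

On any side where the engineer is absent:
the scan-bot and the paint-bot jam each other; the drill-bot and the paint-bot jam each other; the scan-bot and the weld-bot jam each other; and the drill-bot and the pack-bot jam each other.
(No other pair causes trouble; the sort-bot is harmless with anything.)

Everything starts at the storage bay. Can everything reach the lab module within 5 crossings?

Counting alone: the engineer can take at most 2 across per trip to the lab module, so moving all 6 needs at least 3 loaded trips out, with a return between consecutive ones — at least 5 crossings.
The safety rule pushes this higher. Following every safe sequence of crossings, the most of the 6 that can be at the lab module as the airlock pod arrives there on crossing 5 is 5 — never all 6.
So the move cannot be finished within 5 crossings. (The shortest complete plan takes 7:)
1. Engineer goes to the lab module with the drill-bot and the scan-bot.
2. Engineer goes back to the storage bay alone.
3. Engineer goes to the lab module with the sort-bot and the weld-bot.
4. Engineer goes back to the storage bay with the scan-bot.
5. Engineer goes to the lab module with the pack-bot and the paint-bot.
6. Engineer goes back to the storage bay with the drill-bot.
7. Engineer goes to the lab module with the drill-bot and the scan-bot.

No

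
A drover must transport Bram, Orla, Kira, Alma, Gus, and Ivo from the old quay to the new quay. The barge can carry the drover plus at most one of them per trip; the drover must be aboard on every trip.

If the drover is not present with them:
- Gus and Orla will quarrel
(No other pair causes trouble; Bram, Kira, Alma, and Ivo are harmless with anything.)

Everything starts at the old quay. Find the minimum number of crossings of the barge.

11

Counting alone: the drover can take at most 1 across per trip to the new quay, so moving all 6 needs at least 6 loaded trips out, with a return between consecutive ones — at least 11 crossings.
The plan below uses exactly 11 crossings, so it is optimal:
1. Drover goes to the new quay with Orla.
2. Drover goes back to the old quay alone.
3. Drover goes to the new quay with Bram.
4. Drover goes back to the old quay alone.
5. Drover goes to the new quay with Kira.
6. Drover goes back to the old quay alone.
7. Drover goes to the new quay with Alma.
8. Drover goes back to the old quay alone.
9. Drover goes to the new quay with Ivo.
10. Drover goes back to the old quay alone.
11. Drover goes to the new quay with Gus.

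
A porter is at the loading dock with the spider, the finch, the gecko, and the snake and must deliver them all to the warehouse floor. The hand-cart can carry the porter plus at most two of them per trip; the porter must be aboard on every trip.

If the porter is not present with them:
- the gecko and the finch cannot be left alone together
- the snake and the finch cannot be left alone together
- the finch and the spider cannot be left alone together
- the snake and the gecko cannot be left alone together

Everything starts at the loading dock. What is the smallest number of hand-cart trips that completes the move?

5

Counting alone: the porter can take at most 2 across per trip to the warehouse floor, so moving all 4 needs at least 2 loaded trips out, with a return between consecutive ones — at least 3 crossings.
The safety rule pushes this higher. Following every safe sequence of crossings, the most of the 4 that can be at the warehouse floor as the hand-cart arrives there on crossing 3 is 3 — never all 4.
So no plan with fewer than 5 crossings exists, and this one achieves 5:
1. Porter goes to the warehouse floor with the finch and the gecko.
2. Porter goes back to the loading dock with the finch.
3. Porter goes to the warehouse floor with the finch and the spider.
4. Porter goes back to the loading dock with the finch.
5. Porter goes to the warehouse floor with the finch and the snake.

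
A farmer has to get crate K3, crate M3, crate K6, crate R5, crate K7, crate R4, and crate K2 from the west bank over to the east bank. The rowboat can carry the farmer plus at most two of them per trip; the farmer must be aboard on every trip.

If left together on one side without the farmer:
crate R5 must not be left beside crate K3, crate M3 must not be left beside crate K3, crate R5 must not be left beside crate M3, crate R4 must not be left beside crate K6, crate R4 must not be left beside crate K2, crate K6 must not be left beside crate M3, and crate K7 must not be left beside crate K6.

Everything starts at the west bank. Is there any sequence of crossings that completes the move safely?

Whatever the first load, the items left behind include a forbidden pair without the farmer. No opening move is safe, so no plan exists.

No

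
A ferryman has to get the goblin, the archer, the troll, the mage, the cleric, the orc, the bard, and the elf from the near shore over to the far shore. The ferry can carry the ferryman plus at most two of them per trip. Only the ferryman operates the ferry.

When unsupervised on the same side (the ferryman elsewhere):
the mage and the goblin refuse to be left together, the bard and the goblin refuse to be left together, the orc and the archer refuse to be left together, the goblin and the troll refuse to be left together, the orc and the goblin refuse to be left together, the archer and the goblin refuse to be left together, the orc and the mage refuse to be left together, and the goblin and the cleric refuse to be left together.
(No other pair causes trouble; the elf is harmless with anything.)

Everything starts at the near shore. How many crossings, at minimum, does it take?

13

Counting alone: the ferryman can take at most 2 across per trip to the far shore, so moving all 8 needs at least 4 loaded trips out, with a return between consecutive ones — at least 7 crossings.
The safety rule pushes this higher. Following every safe sequence of crossings, the most of the 8 that can be at the far shore as the ferry arrives there on crossings 7, 9, 11 is 5, 6, 7 respectively — never all 8.
So no plan with fewer than 13 crossings exists, and this one achieves 13:
1. Ferryman goes to the far shore with the goblin and the orc.  [the near shore: the archer, the bard, the cleric, the elf, the mage, the troll | the far shore: the goblin, the orc]
2. Ferryman goes back to the near shore with the goblin.  [the near shore: the archer, the bard, the cleric, the elf, the goblin, the mage, the troll | the far shore: the orc]
3. Ferryman goes to the far shore with the goblin and the troll.  [the near shore: the archer, the bard, the cleric, the elf, the mage | the far shore: the goblin, the orc, the troll]
4. Ferryman goes back to the near shore with the goblin.  [the near shore: the archer, the bard, the cleric, the elf, the goblin, the mage | the far shore: the orc, the troll]
5. Ferryman goes to the far shore with the cleric and the goblin.  [the near shore: the archer, the bard, the elf, the mage | the far shore: the cleric, the goblin, the orc, the troll]
6. Ferryman goes back to the near shore with the goblin.  [the near shore: the archer, the bard, the elf, the goblin, the mage | the far shore: the cleric, the orc, the troll]
7. Ferryman goes to the far shore with the bard and the goblin.  [the near shore: the archer, the elf, the mage | the far shore: the bard, the cleric, the goblin, the orc, the troll]
8. Ferryman goes back to the near shore with the goblin.  [the near shore: the archer, the elf, the goblin, the mage | the far shore: the bard, the cleric, the orc, the troll]
9. Ferryman goes to the far shore with the elf and the goblin.  [the near shore: the archer, the mage | the far shore: the bard, the cleric, the elf, the goblin, the orc, the troll]
10. Ferryman goes back to the near shore with the goblin.  [the near shore: the archer, the goblin, the mage | the far shore: the bard, the cleric, the elf, the orc, the troll]
11. Ferryman goes to the far shore with the archer and the mage.  [the near shore: the goblin | the far shore: the archer, the bard, the cleric, the elf, the mage, the orc, the troll]
12. Ferryman goes back to the near shore with the orc.  [the near shore: the goblin, the orc | the far shore: the archer, the bard, the cleric, the elf, the mage, the troll]
13. Ferryman goes to the far shore with the goblin and the orc.  [the near shore: — | the far shore: the archer, the bard, the cleric, the elf, the goblin, the mage, the orc, the troll]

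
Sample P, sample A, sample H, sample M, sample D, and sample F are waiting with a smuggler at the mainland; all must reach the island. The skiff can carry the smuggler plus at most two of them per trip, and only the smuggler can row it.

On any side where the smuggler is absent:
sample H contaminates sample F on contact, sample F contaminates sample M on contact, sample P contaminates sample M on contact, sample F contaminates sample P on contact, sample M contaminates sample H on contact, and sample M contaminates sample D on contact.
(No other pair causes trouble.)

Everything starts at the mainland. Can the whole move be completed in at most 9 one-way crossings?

Yes

Yes — this plan uses 9 crossings (≤ 9):
1. Smuggler goes to the island with sample F and sample M.
2. Smuggler goes back to the mainland with sample M.
3. Smuggler goes to the island with sample A and sample M.
4. Smuggler goes back to the mainland with sample M.
5. Smuggler goes to the island with sample D and sample M.
6. Smuggler goes back to the mainland with sample M.
7. Smuggler goes to the island with sample H and sample P.
8. Smuggler goes back to the mainland with sample F.
9. Smuggler goes to the island with sample F and sample M.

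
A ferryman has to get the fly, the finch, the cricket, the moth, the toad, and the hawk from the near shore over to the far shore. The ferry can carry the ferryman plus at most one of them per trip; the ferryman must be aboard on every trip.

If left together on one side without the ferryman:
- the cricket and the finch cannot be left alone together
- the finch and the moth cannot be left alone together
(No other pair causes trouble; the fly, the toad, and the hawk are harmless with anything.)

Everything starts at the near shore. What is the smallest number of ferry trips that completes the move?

13

Counting alone: the ferryman can take at most 1 across per trip to the far shore, so moving all 6 needs at least 6 loaded trips out, with a return between consecutive ones — at least 11 crossings.
The safety rule pushes this higher. Following every safe sequence of crossings, the most of the 6 that can be at the far shore as the ferry arrives there on crossing 11 is 5 — never all 6.
So no plan with fewer than 13 crossings exists, and this one achieves 13:
1. Ferryman goes to the far shore with the finch.  [the near shore: the cricket, the fly, the hawk, the moth, the toad | the far shore: the finch]
2. Ferryman goes back to the near shore alone.  [the near shore: the cricket, the fly, the hawk, the moth, the toad | the far shore: the finch]
3. Ferryman goes to the far shore with the fly.  [the near shore: the cricket, the hawk, the moth, the toad | the far shore: the finch, the fly]
4. Ferryman goes back to the near shore alone.  [the near shore: the cricket, the hawk, the moth, the toad | the far shore: the finch, the fly]
5. Ferryman goes to the far shore with the cricket.  [the near shore: the hawk, the moth, the toad | the far shore: the cricket, the finch, the fly]
6. Ferryman goes back to the near shore with the finch.  [the near shore: the finch, the hawk, the moth, the toad | the far shore: the cricket, the fly]
7. Ferryman goes to the far shore with the moth.  [the near shore: the finch, the hawk, the toad | the far shore: the cricket, the fly, the moth]
8. Ferryman goes back to the near shore alone.  [the near shore: the finch, the hawk, the toad | the far shore: the cricket, the fly, the moth]
9. Ferryman goes to the far shore with the toad.  [the near shore: the finch, the hawk | the far shore: the cricket, the fly, the moth, the toad]
10. Ferryman goes back to the near shore alone.  [the near shore: the finch, the hawk | the far shore: the cricket, the fly, the moth, the toad]
11. Ferryman goes to the far shore with the hawk.  [the near shore: the finch | the far shore: the cricket, the fly, the hawk, the moth, the toad]
12. Ferryman goes back to the near shore alone.  [the near shore: the finch | the far shore: the cricket, the fly, the hawk, the moth, the toad]
13. Ferryman goes to the far shore with the finch.  [the near shore: — | the far shore: the cricket, the finch, the fly, the hawk, the moth, the toad]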